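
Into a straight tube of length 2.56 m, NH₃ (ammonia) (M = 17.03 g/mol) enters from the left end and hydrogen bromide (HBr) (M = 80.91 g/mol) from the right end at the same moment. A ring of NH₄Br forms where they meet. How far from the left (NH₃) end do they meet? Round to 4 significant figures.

1.755 m

Distances travelled in equal time are proportional to diffusion rates, so d_NH₃/d_HBr = √(M_HBr/M_NH₃) = √(80.91/17.03) = 2.180.
With d_NH₃ + d_HBr = 2.56 m, d_HBr = 2.56/(1 + 2.180) = 0.8051 m.
d_NH₃ = 2.56 − 0.8051 = 1.755 m.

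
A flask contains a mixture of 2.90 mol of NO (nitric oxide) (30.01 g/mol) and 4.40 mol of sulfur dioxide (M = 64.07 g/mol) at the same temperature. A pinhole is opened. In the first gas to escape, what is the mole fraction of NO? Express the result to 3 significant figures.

0.491

Effusion rate of each component ∝ n_i/√M_i (partial pressure × 1/√M).
So x_NO in the escaping gas = (n_NO/√M_NO) / Σ(n_i/√M_i)
= (2.90/√30.01) / (2.90/√30.01 + 4.40/√64.07) = 0.5294/(0.5294 + 0.5497) = 0.491.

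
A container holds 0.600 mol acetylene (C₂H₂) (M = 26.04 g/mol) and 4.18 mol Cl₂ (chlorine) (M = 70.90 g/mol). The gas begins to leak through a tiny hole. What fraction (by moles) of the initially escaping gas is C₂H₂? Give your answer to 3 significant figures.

Each component's effusion rate ∝ (its partial pressure)·(1/√M) ∝ n_i/√M_i.
Mole fraction of C₂H₂ in the effusate = (n_C₂H₂/√M_C₂H₂) / (n_C₂H₂/√M_C₂H₂ + n_Cl₂/√M_Cl₂)
= (0.600/√26.04) / (0.600/√26.04 + 4.18/√70.90) = 0.1176/(0.1176 + 0.4964) = 0.191.

0.191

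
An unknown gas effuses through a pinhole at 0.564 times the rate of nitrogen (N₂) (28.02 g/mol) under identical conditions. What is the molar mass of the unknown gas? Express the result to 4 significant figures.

88.09 g/mol

By Graham's law, rate_X/rate_N₂ = √(M_N₂/M_X).
0.564 = √(28.02/M_X)
M_X = 28.02 / 0.564² = 28.02 / 0.3181 = 88.09 g/mol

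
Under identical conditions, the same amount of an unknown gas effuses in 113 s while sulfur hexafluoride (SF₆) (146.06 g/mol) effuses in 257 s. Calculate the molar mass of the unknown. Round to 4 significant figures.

28.24 g/mol

Using Graham's law: t_X/t_SF₆ = √(M_X/M_SF₆).
113/257 = 0.4397 = √(M_X/146.06)
M_X = 146.06 × 0.4397² = 146.06 × 0.1933 = 28.24 g/mol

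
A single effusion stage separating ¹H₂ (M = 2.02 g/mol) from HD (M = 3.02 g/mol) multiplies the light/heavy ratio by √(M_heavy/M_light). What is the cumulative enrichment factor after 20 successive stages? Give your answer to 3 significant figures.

55.8

Overall factor = α^20 with α = √(3.02/2.02), i.e. (3.02/2.02)^(20/2).
= 1.49505^10 = 55.8.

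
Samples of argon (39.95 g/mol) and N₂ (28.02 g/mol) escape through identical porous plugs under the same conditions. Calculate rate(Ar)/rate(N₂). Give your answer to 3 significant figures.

From Graham's law, rate_Ar/rate_N₂ = √(M_N₂/M_Ar) = √(28.02/39.95) = √0.7014 = 0.837.

0.837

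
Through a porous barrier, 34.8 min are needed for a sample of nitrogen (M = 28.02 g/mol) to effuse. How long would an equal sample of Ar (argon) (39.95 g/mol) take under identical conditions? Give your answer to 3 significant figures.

41.6 min

Using Graham's law: t_Ar/t_N₂ = √(M_Ar/M_N₂) = √(39.95/28.02) = √1.426 = 1.194.
So the time for Ar is 34.8 × 1.194 = 41.6 min.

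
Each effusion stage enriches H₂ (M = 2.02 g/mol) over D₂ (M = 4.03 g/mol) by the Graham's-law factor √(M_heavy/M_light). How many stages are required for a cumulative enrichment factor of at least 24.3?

Per stage α = (4.03/2.02)^(1/2) = 1.99505^0.5, giving ln α = 0.3453.
Need α^N ≥ 24.3 ⇒ N ≥ ln(24.3) / ln α = 3.190 / 0.3453 = 9.24.
So at least 10 stages are needed.

10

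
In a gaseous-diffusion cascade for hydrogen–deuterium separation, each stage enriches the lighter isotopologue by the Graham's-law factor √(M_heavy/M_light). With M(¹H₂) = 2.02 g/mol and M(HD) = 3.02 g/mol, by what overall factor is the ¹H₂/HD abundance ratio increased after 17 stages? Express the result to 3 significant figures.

30.5

Each stage multiplies the ratio by α = √(3.02/2.02), so after 17 stages the overall factor is α^17 = (3.02/2.02)^(17/2).
= 1.49505^(17/2) = 30.5.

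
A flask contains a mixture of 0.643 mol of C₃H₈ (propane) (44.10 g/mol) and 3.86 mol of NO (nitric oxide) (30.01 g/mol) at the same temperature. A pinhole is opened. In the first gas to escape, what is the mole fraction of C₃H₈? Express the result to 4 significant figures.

Effusion rate of each component ∝ n_i/√M_i (partial pressure × 1/√M).
So x_C₃H₈ in the escaping gas = (n_C₃H₈/√M_C₃H₈) / Σ(n_i/√M_i)
= (0.643/√44.10) / (0.643/√44.10 + 3.86/√30.01) = 0.09683/(0.09683 + 0.7046) = 0.1208.

0.1208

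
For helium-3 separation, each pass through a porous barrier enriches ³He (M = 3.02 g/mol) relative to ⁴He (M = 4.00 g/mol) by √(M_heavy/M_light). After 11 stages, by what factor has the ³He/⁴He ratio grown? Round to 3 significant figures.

Each stage multiplies the ratio by α = √(4.00/3.02), so after 11 stages the overall factor is α^11 = (4.00/3.02)^(11/2).
= 1.32450^(11/2) = 4.69.

4.69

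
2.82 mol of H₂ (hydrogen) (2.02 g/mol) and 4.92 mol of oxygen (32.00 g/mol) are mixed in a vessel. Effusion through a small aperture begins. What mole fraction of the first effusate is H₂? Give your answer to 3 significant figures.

The effusion rate of species i is ∝ p_i/√M_i ∝ n_i/√M_i.
x_H₂(eff) = (n_H₂/√M_H₂) / (n_H₂/√M_H₂ + n_O₂/√M_O₂)
= (2.82/√2.02) / (2.82/√2.02 + 4.92/√32.00) = 1.984/(1.984 + 0.8697) = 0.695.

0.695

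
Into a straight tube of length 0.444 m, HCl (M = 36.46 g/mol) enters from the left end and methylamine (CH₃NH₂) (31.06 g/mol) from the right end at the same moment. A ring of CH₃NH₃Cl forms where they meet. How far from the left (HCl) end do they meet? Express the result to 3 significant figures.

Graham's law gives d_HCl/d_CH₃NH₂ = rate_HCl/rate_CH₃NH₂ = √(M_CH₃NH₂/M_HCl) = √(31.06/36.46) = 0.9230.
With d_HCl + d_CH₃NH₂ = 0.444 m, d_CH₃NH₂ = 0.444/(1 + 0.9230) = 0.2309 m.
d_HCl = 0.444 − 0.2309 = 0.213 m.

0.213 m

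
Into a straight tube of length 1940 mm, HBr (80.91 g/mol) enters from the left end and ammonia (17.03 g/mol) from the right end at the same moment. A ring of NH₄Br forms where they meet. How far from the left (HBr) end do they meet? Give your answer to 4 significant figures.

610.1 mm

Graham's law gives d_HBr/d_NH₃ = rate_HBr/rate_NH₃ = √(M_NH₃/M_HBr) = √(17.03/80.91) = 0.4588.
With d_HBr + d_NH₃ = 1940 mm, d_NH₃ = 1940/(1 + 0.4588) = 1330 mm.
d_HBr = 1940 − 1330 = 610.1 mm.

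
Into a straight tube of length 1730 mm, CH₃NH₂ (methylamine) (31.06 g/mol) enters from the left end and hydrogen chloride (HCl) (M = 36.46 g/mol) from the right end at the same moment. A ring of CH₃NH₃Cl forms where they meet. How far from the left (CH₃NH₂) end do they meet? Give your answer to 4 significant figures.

899.6 mm

Distances travelled in equal time are proportional to diffusion rates, so d_CH₃NH₂/d_HCl = √(M_HCl/M_CH₃NH₂) = √(36.46/31.06) = 1.083.
With d_CH₃NH₂ + d_HCl = 1730 mm, d_HCl = 1730/(1 + 1.083) = 830.4 mm.
d_CH₃NH₂ = 1730 − 830.4 = 899.6 mm.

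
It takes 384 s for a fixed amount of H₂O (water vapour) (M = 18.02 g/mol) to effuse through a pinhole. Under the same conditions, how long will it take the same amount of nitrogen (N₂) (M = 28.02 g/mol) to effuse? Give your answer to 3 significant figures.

479 s

From Graham's law, t_N₂/t_H₂O = √(M_N₂/M_H₂O) = √(28.02/18.02) = √1.555 = 1.247.
So the time for N₂ is 384 × 1.247 = 479 s.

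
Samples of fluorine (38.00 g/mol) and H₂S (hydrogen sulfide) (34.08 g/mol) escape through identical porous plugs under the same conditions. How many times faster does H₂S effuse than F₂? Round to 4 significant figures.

1.056

By Graham's law, rate_H₂S/rate_F₂ = √(M_F₂/M_H₂S) = √(38.00/34.08) = √1.115 = 1.056.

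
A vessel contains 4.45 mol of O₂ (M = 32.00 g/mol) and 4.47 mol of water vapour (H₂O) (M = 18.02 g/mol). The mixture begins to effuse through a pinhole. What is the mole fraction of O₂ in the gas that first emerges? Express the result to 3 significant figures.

The effusion rate of species i is ∝ p_i/√M_i ∝ n_i/√M_i.
x_O₂(eff) = (n_O₂/√M_O₂) / (n_O₂/√M_O₂ + n_H₂O/√M_H₂O)
= (4.45/√32.00) / (4.45/√32.00 + 4.47/√18.02) = 0.7867/(0.7867 + 1.053) = 0.428.

0.428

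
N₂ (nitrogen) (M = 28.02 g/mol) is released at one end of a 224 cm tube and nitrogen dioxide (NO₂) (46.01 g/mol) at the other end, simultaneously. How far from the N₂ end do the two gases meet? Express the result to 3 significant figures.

Graham's law gives d_N₂/d_NO₂ = rate_N₂/rate_NO₂ = √(M_NO₂/M_N₂) = √(46.01/28.02) = 1.281.
With d_N₂ + d_NO₂ = 224 cm, d_NO₂ = 224/(1 + 1.281) = 98.18 cm.
d_N₂ = 224 − 98.18 = 126 cm.

126 cm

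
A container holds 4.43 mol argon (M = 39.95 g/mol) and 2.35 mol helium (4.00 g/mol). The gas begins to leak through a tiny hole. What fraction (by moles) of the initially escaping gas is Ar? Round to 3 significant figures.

0.374

The effusion rate of species i is ∝ p_i/√M_i ∝ n_i/√M_i.
So x_Ar in the escaping gas = (n_Ar/√M_Ar) / Σ(n_i/√M_i)
= (4.43/√39.95) / (4.43/√39.95 + 2.35/√4.00) = 0.7009/(0.7009 + 1.175) = 0.374.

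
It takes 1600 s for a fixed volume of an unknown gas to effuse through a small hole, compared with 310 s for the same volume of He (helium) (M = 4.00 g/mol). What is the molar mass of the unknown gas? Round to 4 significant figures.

106.6 g/mol

Using Graham's law: t_X/t_He = √(M_X/M_He).
1600/310 = 5.161 = √(M_X/4.00)
M_X = 4.00 × 5.161² = 4.00 × 26.64 = 106.6 g/mol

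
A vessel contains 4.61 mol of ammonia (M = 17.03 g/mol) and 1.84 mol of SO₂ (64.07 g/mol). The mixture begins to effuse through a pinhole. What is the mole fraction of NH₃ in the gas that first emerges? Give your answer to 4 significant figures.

Effusion rate of each component ∝ n_i/√M_i (partial pressure × 1/√M).
x_NH₃(eff) = (n_NH₃/√M_NH₃) / (n_NH₃/√M_NH₃ + n_SO₂/√M_SO₂)
= (4.61/√17.03) / (4.61/√17.03 + 1.84/√64.07) = 1.117/(1.117 + 0.2299) = 0.8293.

0.8293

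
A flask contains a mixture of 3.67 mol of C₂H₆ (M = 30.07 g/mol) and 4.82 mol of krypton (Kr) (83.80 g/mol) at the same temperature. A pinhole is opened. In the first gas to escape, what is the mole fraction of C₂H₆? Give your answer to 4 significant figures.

0.5597

Effusion rate of each component ∝ n_i/√M_i (partial pressure × 1/√M).
x_C₂H₆(eff) = (n_C₂H₆/√M_C₂H₆) / (n_C₂H₆/√M_C₂H₆ + n_Kr/√M_Kr)
= (3.67/√30.07) / (3.67/√30.07 + 4.82/√83.80) = 0.6693/(0.6693 + 0.5265) = 0.5597.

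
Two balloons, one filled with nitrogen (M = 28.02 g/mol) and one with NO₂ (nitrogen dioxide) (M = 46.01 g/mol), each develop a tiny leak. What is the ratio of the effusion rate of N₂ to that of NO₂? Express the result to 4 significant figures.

Using Graham's law: rate_N₂/rate_NO₂ = √(M_NO₂/M_N₂) = √(46.01/28.02) = √1.642 = 1.281.

1.281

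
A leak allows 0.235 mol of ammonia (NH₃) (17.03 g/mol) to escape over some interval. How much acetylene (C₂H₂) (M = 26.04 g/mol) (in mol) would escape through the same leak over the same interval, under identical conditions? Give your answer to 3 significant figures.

0.190 mol

Since effusion rate ∝ 1/√M, rate_C₂H₂/rate_NH₃ = √(M_NH₃/M_C₂H₂) = √(17.03/26.04) = √0.6540 = 0.8087.
So the amount for C₂H₂ is 0.235 × 0.8087 = 0.190 mol.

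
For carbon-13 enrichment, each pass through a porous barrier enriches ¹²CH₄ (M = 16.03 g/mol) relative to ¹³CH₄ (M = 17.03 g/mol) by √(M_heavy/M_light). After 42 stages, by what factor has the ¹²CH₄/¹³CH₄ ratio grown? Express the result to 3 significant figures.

3.56

After 42 stages the ratio has grown by (√(17.03/16.03))^42 = (17.03/16.03)^(42/2).
= 1.06238^21 = 3.56.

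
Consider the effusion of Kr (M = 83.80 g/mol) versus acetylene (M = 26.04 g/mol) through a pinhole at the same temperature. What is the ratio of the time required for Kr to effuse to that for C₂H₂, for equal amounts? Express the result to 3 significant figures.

Graham's law gives t_Kr/t_C₂H₂ = √(M_Kr/M_C₂H₂) = √(83.80/26.04) = √3.218 = 1.79.

1.79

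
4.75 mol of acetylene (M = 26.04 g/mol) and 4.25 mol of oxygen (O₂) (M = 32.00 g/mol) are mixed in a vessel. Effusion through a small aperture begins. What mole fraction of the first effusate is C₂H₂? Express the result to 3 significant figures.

The effusion rate of species i is ∝ p_i/√M_i ∝ n_i/√M_i.
So x_C₂H₂ in the escaping gas = (n_C₂H₂/√M_C₂H₂) / Σ(n_i/√M_i)
= (4.75/√26.04) / (4.75/√26.04 + 4.25/√32.00) = 0.9308/(0.9308 + 0.7513) = 0.553.

0.553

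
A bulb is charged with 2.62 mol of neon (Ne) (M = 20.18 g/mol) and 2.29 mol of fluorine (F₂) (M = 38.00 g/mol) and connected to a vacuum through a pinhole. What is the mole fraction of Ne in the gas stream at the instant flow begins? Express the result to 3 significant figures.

The effusion rate of species i is ∝ p_i/√M_i ∝ n_i/√M_i.
So x_Ne in the escaping gas = (n_Ne/√M_Ne) / Σ(n_i/√M_i)
= (2.62/√20.18) / (2.62/√20.18 + 2.29/√38.00) = 0.5832/(0.5832 + 0.3715) = 0.611.

0.611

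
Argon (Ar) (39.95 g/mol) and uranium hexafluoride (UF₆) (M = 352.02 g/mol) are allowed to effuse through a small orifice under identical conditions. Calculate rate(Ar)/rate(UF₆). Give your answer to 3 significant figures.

2.97

From Graham's law, rate_Ar/rate_UF₆ = √(M_UF₆/M_Ar) = √(352.02/39.95) = √8.812 = 2.97.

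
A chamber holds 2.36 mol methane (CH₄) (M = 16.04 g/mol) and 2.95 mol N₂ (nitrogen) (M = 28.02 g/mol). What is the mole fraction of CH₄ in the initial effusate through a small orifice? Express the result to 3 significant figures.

0.514

Rate_i ∝ x_i/√M_i (Graham's law weighted by mole fraction), so the effusate composition follows n_i/√M_i.
x_CH₄(eff) = (n_CH₄/√M_CH₄) / (n_CH₄/√M_CH₄ + n_N₂/√M_N₂)
= (2.36/√16.04) / (2.36/√16.04 + 2.95/√28.02) = 0.5893/(0.5893 + 0.5573) = 0.514.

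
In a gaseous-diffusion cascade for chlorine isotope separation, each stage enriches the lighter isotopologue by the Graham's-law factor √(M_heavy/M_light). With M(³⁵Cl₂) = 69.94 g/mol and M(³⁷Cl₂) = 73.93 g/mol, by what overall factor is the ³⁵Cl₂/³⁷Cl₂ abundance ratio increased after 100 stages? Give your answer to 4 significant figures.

16.02

Each stage multiplies the ratio by α = √(73.93/69.94), so after 100 stages the overall factor is α^100 = (73.93/69.94)^(100/2).
= 1.05705^50 = 16.02.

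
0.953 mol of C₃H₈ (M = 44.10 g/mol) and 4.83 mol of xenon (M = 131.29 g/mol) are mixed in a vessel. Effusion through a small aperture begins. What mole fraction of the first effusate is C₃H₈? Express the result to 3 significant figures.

Effusion rate of each component ∝ n_i/√M_i (partial pressure × 1/√M).
So x_C₃H₈ in the escaping gas = (n_C₃H₈/√M_C₃H₈) / Σ(n_i/√M_i)
= (0.953/√44.10) / (0.953/√44.10 + 4.83/√131.29) = 0.1435/(0.1435 + 0.4215) = 0.254.

0.254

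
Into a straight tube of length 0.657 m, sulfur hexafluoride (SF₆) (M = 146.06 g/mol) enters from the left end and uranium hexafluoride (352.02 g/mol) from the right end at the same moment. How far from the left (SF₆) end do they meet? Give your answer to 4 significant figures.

Distances travelled in equal time are proportional to diffusion rates, so d_SF₆/d_UF₆ = √(M_UF₆/M_SF₆) = √(352.02/146.06) = 1.552.
With d_SF₆ + d_UF₆ = 0.657 m, d_UF₆ = 0.657/(1 + 1.552) = 0.2574 m.
d_SF₆ = 0.657 − 0.2574 = 0.3996 m.

0.3996 m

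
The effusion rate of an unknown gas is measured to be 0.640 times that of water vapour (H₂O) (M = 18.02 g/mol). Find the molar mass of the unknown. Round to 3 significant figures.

44.0 g/mol

By Graham's law, rate_X/rate_H₂O = √(M_H₂O/M_X).
0.640 = √(18.02/M_X)
M_X = 18.02 / 0.640² = 18.02 / 0.4096 = 44.0 g/mol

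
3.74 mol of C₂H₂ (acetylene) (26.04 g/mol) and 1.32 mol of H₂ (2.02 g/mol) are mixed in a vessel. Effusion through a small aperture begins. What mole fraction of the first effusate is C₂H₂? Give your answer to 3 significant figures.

0.441

Effusion rate of each component ∝ n_i/√M_i (partial pressure × 1/√M).
So x_C₂H₂ in the escaping gas = (n_C₂H₂/√M_C₂H₂) / Σ(n_i/√M_i)
= (3.74/√26.04) / (3.74/√26.04 + 1.32/√2.02) = 0.7329/(0.7329 + 0.9287) = 0.441.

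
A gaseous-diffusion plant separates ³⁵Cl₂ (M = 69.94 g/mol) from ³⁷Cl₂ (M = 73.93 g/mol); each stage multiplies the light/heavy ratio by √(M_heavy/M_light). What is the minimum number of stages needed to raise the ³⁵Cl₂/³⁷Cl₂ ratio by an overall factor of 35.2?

Single-stage factor α = √(73.93/69.94), so ln α = ½ ln(1.05705) = 0.02774.
Need α^N ≥ 35.2 ⇒ N ≥ ln(35.2) / ln α = 3.561 / 0.02774 = 128.37.
Rounding up, N = 129 stages.

129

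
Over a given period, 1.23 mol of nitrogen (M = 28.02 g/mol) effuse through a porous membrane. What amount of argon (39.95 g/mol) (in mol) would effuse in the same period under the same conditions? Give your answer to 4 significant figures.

1.030 mol

Using Graham's law: rate_Ar/rate_N₂ = √(M_N₂/M_Ar) = √(28.02/39.95) = √0.7014 = 0.8375.
So the amount for Ar is 1.23 × 0.8375 = 1.030 mol.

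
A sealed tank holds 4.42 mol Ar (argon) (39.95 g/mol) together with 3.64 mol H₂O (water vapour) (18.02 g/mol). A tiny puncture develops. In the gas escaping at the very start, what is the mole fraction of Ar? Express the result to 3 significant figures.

0.449

Rate_i ∝ x_i/√M_i (Graham's law weighted by mole fraction), so the effusate composition follows n_i/√M_i.
So x_Ar in the escaping gas = (n_Ar/√M_Ar) / Σ(n_i/√M_i)
= (4.42/√39.95) / (4.42/√39.95 + 3.64/√18.02) = 0.6993/(0.6993 + 0.8575) = 0.449.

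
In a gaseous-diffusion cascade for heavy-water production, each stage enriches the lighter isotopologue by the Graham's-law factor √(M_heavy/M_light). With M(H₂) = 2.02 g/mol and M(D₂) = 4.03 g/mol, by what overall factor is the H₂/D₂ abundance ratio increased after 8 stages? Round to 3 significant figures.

Overall factor = α^8 with α = √(4.03/2.02), i.e. (4.03/2.02)^(8/2).
= 1.99505^4 = 15.8.

15.8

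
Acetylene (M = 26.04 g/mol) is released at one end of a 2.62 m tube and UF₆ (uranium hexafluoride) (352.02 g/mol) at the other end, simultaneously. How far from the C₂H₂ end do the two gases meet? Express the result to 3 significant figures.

The fronts meet when d_C₂H₂ + d_UF₆ = L with d_C₂H₂/d_UF₆ = √(M_UF₆/M_C₂H₂) (Graham's law). Here √(M_UF₆/M_C₂H₂) = √(352.02/26.04) = 3.677.
With d_C₂H₂ + d_UF₆ = 2.62 m, d_UF₆ = 2.62/(1 + 3.677) = 0.5602 m.
d_C₂H₂ = 2.62 − 0.5602 = 2.06 m.

2.06 m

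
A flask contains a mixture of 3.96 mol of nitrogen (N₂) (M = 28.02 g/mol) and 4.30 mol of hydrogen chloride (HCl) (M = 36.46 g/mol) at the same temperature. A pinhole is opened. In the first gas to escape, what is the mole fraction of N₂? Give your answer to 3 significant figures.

0.512

Each component's effusion rate ∝ (its partial pressure)·(1/√M) ∝ n_i/√M_i.
Mole fraction of N₂ in the effusate = (n_N₂/√M_N₂) / (n_N₂/√M_N₂ + n_HCl/√M_HCl)
= (3.96/√28.02) / (3.96/√28.02 + 4.30/√36.46) = 0.7481/(0.7481 + 0.7121) = 0.512.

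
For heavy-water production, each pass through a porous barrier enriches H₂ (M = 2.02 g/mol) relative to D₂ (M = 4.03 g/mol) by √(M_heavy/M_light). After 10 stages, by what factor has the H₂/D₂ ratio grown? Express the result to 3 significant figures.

31.6

After 10 stages the ratio has grown by (√(4.03/2.02))^10 = (4.03/2.02)^(10/2).
= 1.99505^5 = 31.6.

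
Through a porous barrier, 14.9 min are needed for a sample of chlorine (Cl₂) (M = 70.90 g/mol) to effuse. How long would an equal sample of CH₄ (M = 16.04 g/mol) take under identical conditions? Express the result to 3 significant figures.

Since effusion rate ∝ 1/√M, t_CH₄/t_Cl₂ = √(M_CH₄/M_Cl₂) = √(16.04/70.90) = √0.2262 = 0.4756.
So the time for CH₄ is 14.9 × 0.4756 = 7.09 min.

7.09 min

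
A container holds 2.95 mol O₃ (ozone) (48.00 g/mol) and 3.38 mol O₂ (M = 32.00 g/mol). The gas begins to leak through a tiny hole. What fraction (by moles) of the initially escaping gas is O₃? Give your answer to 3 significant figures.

Rate_i ∝ x_i/√M_i (Graham's law weighted by mole fraction), so the effusate composition follows n_i/√M_i.
Mole fraction of O₃ in the effusate = (n_O₃/√M_O₃) / (n_O₃/√M_O₃ + n_O₂/√M_O₂)
= (2.95/√48.00) / (2.95/√48.00 + 3.38/√32.00) = 0.4258/(0.4258 + 0.5975) = 0.416.

0.416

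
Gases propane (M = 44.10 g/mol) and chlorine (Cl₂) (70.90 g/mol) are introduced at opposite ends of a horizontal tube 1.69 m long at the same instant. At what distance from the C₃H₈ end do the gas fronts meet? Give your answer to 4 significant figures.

0.9448 m

The fronts meet when d_C₃H₈ + d_Cl₂ = L with d_C₃H₈/d_Cl₂ = √(M_Cl₂/M_C₃H₈) (Graham's law). Here √(M_Cl₂/M_C₃H₈) = √(70.90/44.10) = 1.268.
With d_C₃H₈ + d_Cl₂ = 1.69 m, d_Cl₂ = 1.69/(1 + 1.268) = 0.7452 m.
d_C₃H₈ = 1.69 − 0.7452 = 0.9448 m.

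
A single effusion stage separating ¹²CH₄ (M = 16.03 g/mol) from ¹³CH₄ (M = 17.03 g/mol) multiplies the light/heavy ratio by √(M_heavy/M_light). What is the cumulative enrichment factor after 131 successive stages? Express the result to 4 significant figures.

The single-stage factor is √(M_heavy/M_light), so 131 stages give [√(17.03/16.03)]^131 = (17.03/16.03)^(131/2).
= 1.06238^(131/2) = 52.65.

52.65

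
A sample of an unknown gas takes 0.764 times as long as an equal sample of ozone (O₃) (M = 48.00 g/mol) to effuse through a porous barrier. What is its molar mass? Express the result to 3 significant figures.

28.0 g/mol

Using Graham's law: t_X/t_O₃ = √(M_X/M_O₃).
0.764 = √(M_X/48.00)
M_X = 48.00 × 0.764² = 48.00 × 0.5837 = 28.0 g/mol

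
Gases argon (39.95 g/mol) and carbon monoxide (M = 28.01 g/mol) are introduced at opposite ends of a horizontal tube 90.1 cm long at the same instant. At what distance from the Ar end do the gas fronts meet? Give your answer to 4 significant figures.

41.06 cm

Distances travelled in equal time are proportional to diffusion rates, so d_Ar/d_CO = √(M_CO/M_Ar) = √(28.01/39.95) = 0.8373.
With d_Ar + d_CO = 90.1 cm, d_CO = 90.1/(1 + 0.8373) = 49.04 cm.
d_Ar = 90.1 − 49.04 = 41.06 cm.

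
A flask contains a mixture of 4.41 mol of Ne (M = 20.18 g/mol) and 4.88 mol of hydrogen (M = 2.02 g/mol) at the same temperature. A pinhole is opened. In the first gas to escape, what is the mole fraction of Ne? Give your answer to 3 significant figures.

Effusion rate of each component ∝ n_i/√M_i (partial pressure × 1/√M).
Mole fraction of Ne in the effusate = (n_Ne/√M_Ne) / (n_Ne/√M_Ne + n_H₂/√M_H₂)
= (4.41/√20.18) / (4.41/√20.18 + 4.88/√2.02) = 0.9817/(0.9817 + 3.434) = 0.222.

0.222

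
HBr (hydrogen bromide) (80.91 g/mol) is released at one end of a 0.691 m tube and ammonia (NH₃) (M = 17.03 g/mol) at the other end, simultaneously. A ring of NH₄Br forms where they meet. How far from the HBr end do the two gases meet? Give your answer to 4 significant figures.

Distances travelled in equal time are proportional to diffusion rates, so d_HBr/d_NH₃ = √(M_NH₃/M_HBr) = √(17.03/80.91) = 0.4588.
With d_HBr + d_NH₃ = 0.691 m, d_NH₃ = 0.691/(1 + 0.4588) = 0.4737 m.
d_HBr = 0.691 − 0.4737 = 0.2173 m.

0.2173 m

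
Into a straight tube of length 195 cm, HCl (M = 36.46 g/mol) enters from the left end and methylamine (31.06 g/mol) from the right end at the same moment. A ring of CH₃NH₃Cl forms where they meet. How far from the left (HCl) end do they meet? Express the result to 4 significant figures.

In equal time, each gas travels a distance ∝ its rate ∝ 1/√M, so d_HCl/d_CH₃NH₂ = √(M_CH₃NH₂/M_HCl) = √(31.06/36.46) = 0.9230.
With d_HCl + d_CH₃NH₂ = 195 cm, d_CH₃NH₂ = 195/(1 + 0.9230) = 101.4 cm.
d_HCl = 195 − 101.4 = 93.59 cm.

93.59 cm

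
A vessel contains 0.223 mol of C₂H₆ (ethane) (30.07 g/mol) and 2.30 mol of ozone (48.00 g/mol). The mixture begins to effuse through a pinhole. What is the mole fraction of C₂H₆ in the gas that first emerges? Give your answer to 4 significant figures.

0.1091

Effusion rate of each component ∝ n_i/√M_i (partial pressure × 1/√M).
x_C₂H₆(eff) = (n_C₂H₆/√M_C₂H₆) / (n_C₂H₆/√M_C₂H₆ + n_O₃/√M_O₃)
= (0.223/√30.07) / (0.223/√30.07 + 2.30/√48.00) = 0.04067/(0.04067 + 0.3320) = 0.1091.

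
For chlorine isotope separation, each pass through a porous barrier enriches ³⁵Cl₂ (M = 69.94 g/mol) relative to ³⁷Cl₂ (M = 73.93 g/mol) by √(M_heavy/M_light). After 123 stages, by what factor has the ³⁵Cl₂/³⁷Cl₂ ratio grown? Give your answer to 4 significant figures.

30.33

Overall factor = α^123 with α = √(73.93/69.94), i.e. (73.93/69.94)^(123/2).
= 1.05705^(123/2) = 30.33.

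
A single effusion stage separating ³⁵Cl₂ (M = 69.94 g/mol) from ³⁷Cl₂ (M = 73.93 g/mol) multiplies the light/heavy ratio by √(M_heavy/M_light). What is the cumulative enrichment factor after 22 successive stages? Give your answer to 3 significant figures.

After 22 stages the ratio has grown by (√(73.93/69.94))^22 = (73.93/69.94)^(22/2).
= 1.05705^11 = 1.84.

1.84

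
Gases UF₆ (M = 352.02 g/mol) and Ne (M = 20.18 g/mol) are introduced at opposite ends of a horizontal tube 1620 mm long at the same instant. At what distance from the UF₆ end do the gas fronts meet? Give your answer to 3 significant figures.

Graham's law gives d_UF₆/d_Ne = rate_UF₆/rate_Ne = √(M_Ne/M_UF₆) = √(20.18/352.02) = 0.2394.
With d_UF₆ + d_Ne = 1620 mm, d_Ne = 1620/(1 + 0.2394) = 1307 mm.
d_UF₆ = 1620 − 1307 = 313 mm.

313 mm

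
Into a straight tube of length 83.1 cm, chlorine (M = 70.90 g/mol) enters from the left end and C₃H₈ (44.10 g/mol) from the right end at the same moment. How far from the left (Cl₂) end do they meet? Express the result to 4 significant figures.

36.64 cm

The fronts meet when d_Cl₂ + d_C₃H₈ = L with d_Cl₂/d_C₃H₈ = √(M_C₃H₈/M_Cl₂) (Graham's law). Here √(M_C₃H₈/M_Cl₂) = √(44.10/70.90) = 0.7887.
With d_Cl₂ + d_C₃H₈ = 83.1 cm, d_C₃H₈ = 83.1/(1 + 0.7887) = 46.46 cm.
d_Cl₂ = 83.1 − 46.46 = 36.64 cm.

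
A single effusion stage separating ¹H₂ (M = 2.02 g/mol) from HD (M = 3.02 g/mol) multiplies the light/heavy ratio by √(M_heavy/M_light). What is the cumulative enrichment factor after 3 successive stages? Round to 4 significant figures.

1.828

Overall factor = α^3 with α = √(3.02/2.02), i.e. (3.02/2.02)^(3/2).
= 1.49505^(3/2) = 1.828.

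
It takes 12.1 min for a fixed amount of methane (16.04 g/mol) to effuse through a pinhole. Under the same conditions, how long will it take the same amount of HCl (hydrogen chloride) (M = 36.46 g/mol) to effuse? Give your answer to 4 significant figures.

Since effusion rate ∝ 1/√M, t_HCl/t_CH₄ = √(M_HCl/M_CH₄) = √(36.46/16.04) = √2.273 = 1.508.
So the time for HCl is 12.1 × 1.508 = 18.24 min.

18.24 min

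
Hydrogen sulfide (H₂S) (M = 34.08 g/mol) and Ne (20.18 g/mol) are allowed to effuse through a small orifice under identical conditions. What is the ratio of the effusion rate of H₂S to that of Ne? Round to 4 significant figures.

From Graham's law, rate_H₂S/rate_Ne = √(M_Ne/M_H₂S) = √(20.18/34.08) = √0.5921 = 0.7695.

0.7695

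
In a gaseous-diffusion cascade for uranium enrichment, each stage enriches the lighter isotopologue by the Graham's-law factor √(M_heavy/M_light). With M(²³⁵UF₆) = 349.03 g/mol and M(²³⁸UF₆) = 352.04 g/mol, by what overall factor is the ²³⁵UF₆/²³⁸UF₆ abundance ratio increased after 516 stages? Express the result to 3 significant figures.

After 516 stages the ratio has grown by (√(352.04/349.03))^516 = (352.04/349.03)^(516/2).
= 1.00862^258 = 9.17.

9.17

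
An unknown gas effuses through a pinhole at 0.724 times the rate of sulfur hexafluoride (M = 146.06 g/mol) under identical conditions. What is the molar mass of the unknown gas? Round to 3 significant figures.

Using Graham's law: rate_X/rate_SF₆ = √(M_SF₆/M_X).
0.724 = √(146.06/M_X)
M_X = 146.06 / 0.724² = 146.06 / 0.5242 = 279 g/mol

279 g/mol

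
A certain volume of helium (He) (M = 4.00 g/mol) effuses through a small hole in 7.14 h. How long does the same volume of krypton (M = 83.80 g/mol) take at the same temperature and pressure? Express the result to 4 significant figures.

32.68 h

Graham's law gives t_Kr/t_He = √(M_Kr/M_He) = √(83.80/4.00) = √20.95 = 4.577.
So the time for Kr is 7.14 × 4.577 = 32.68 h.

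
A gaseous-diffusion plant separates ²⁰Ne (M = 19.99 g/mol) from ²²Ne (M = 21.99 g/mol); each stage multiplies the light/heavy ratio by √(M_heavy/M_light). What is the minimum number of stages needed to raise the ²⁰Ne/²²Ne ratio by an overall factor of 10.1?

Per stage α = (21.99/19.99)^(1/2) = 1.10005^0.5, giving ln α = 0.04768.
Need α^N ≥ 10.1 ⇒ N ≥ ln(10.1) / ln α = 2.313 / 0.04768 = 48.50.
So at least 49 stages are needed.

49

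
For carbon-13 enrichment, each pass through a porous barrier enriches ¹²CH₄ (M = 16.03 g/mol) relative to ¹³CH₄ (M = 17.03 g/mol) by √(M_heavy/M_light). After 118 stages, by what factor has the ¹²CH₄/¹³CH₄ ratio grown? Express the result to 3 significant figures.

35.5

Each stage multiplies the ratio by α = √(17.03/16.03), so after 118 stages the overall factor is α^118 = (17.03/16.03)^(118/2).
= 1.06238^59 = 35.5.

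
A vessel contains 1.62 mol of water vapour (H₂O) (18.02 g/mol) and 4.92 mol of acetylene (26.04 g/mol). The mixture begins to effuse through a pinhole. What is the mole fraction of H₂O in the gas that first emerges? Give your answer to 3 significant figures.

0.284

Effusion rate of each component ∝ n_i/√M_i (partial pressure × 1/√M).
Mole fraction of H₂O in the effusate = (n_H₂O/√M_H₂O) / (n_H₂O/√M_H₂O + n_C₂H₂/√M_C₂H₂)
= (1.62/√18.02) / (1.62/√18.02 + 4.92/√26.04) = 0.3816/(0.3816 + 0.9642) = 0.284.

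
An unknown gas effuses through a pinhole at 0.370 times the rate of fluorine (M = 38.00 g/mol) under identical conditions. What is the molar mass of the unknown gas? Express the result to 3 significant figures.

278 g/mol

Using Graham's law: rate_X/rate_F₂ = √(M_F₂/M_X).
0.370 = √(38.00/M_X)
M_X = 38.00 / 0.370² = 38.00 / 0.1369 = 278 g/mol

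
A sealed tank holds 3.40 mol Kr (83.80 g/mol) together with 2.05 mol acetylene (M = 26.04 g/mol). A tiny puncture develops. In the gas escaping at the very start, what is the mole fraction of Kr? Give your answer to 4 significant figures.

0.4804

The effusion rate of species i is ∝ p_i/√M_i ∝ n_i/√M_i.
So x_Kr in the escaping gas = (n_Kr/√M_Kr) / Σ(n_i/√M_i)
= (3.40/√83.80) / (3.40/√83.80 + 2.05/√26.04) = 0.3714/(0.3714 + 0.4017) = 0.4804.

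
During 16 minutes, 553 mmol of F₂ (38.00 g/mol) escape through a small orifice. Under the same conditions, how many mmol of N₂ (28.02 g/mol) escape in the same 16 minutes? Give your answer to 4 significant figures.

644.0 mmol

Since effusion rate ∝ 1/√M, rate_N₂/rate_F₂ = √(M_F₂/M_N₂) = √(38.00/28.02) = √1.356 = 1.165.
So the amount for N₂ is 553 × 1.165 = 644.0 mmol.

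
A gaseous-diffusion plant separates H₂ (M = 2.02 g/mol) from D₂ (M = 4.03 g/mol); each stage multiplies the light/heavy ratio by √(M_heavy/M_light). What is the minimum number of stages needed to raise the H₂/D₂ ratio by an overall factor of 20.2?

With α = √(4.03/2.02) per stage, ln α = ½ ln(1.99505) = 0.3453.
Need α^N ≥ 20.2 ⇒ N ≥ ln(20.2) / ln α = 3.006 / 0.3453 = 8.70.
Minimum whole number of stages: N = 9.

9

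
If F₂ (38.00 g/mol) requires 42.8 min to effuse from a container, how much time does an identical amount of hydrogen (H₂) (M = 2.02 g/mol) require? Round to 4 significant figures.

By Graham's law, t_H₂/t_F₂ = √(M_H₂/M_F₂) = √(2.02/38.00) = √0.05316 = 0.2306.
So the time for H₂ is 42.8 × 0.2306 = 9.868 min.

9.868 min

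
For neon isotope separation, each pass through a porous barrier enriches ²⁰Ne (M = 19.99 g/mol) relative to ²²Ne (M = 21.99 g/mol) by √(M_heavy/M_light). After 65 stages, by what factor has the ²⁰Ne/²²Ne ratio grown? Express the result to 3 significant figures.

After 65 stages the ratio has grown by (√(21.99/19.99))^65 = (21.99/19.99)^(65/2).
= 1.10005^(65/2) = 22.2.

22.2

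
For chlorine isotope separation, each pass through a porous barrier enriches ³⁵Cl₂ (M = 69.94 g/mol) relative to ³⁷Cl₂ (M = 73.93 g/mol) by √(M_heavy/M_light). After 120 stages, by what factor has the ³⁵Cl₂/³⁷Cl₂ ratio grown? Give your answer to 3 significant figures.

Overall factor = α^120 with α = √(73.93/69.94), i.e. (73.93/69.94)^(120/2).
= 1.05705^60 = 27.9.

27.9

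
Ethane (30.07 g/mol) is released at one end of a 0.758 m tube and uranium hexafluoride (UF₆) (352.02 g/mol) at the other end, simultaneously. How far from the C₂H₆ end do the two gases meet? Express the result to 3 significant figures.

0.587 m

The fronts meet when d_C₂H₆ + d_UF₆ = L with d_C₂H₆/d_UF₆ = √(M_UF₆/M_C₂H₆) (Graham's law). Here √(M_UF₆/M_C₂H₆) = √(352.02/30.07) = 3.422.
With d_C₂H₆ + d_UF₆ = 0.758 m, d_UF₆ = 0.758/(1 + 3.422) = 0.1714 m.
d_C₂H₆ = 0.758 − 0.1714 = 0.587 m.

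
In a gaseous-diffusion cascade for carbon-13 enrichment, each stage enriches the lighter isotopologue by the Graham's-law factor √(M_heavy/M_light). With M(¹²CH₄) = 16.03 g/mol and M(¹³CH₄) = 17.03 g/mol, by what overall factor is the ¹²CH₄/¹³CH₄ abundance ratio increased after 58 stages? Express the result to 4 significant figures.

5.783

The single-stage factor is √(M_heavy/M_light), so 58 stages give [√(17.03/16.03)]^58 = (17.03/16.03)^(58/2).
= 1.06238^29 = 5.783.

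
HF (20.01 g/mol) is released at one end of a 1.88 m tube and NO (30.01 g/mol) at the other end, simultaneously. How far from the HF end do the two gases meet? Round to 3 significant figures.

The fronts meet when d_HF + d_NO = L with d_HF/d_NO = √(M_NO/M_HF) (Graham's law). Here √(M_NO/M_HF) = √(30.01/20.01) = 1.225.
With d_HF + d_NO = 1.88 m, d_NO = 1.88/(1 + 1.225) = 0.8451 m.
d_HF = 1.88 − 0.8451 = 1.03 m.

1.03 m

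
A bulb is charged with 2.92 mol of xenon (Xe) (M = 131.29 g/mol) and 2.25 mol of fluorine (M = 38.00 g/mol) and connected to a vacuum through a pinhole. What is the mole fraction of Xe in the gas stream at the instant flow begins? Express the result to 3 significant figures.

0.411

Rate_i ∝ x_i/√M_i (Graham's law weighted by mole fraction), so the effusate composition follows n_i/√M_i.
x_Xe(eff) = (n_Xe/√M_Xe) / (n_Xe/√M_Xe + n_F₂/√M_F₂)
= (2.92/√131.29) / (2.92/√131.29 + 2.25/√38.00) = 0.2548/(0.2548 + 0.3650) = 0.411.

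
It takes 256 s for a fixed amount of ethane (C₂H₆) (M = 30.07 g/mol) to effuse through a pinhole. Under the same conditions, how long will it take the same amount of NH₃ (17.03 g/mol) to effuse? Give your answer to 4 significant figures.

192.7 s

Graham's law gives t_NH₃/t_C₂H₆ = √(M_NH₃/M_C₂H₆) = √(17.03/30.07) = √0.5663 = 0.7526.
So the time for NH₃ is 256 × 0.7526 = 192.7 s.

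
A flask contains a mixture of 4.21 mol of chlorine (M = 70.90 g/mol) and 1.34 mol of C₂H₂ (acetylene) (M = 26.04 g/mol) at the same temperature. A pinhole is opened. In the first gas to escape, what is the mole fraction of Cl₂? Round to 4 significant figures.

0.6557

Rate_i ∝ x_i/√M_i (Graham's law weighted by mole fraction), so the effusate composition follows n_i/√M_i.
So x_Cl₂ in the escaping gas = (n_Cl₂/√M_Cl₂) / Σ(n_i/√M_i)
= (4.21/√70.90) / (4.21/√70.90 + 1.34/√26.04) = 0.5000/(0.5000 + 0.2626) = 0.6557.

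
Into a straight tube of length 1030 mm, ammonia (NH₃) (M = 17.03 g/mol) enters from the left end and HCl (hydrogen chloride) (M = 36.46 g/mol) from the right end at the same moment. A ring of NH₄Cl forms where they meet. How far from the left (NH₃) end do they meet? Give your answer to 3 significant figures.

Graham's law gives d_NH₃/d_HCl = rate_NH₃/rate_HCl = √(M_HCl/M_NH₃) = √(36.46/17.03) = 1.463.
With d_NH₃ + d_HCl = 1030 mm, d_HCl = 1030/(1 + 1.463) = 418.2 mm.
d_NH₃ = 1030 − 418.2 = 612 mm.

612 mm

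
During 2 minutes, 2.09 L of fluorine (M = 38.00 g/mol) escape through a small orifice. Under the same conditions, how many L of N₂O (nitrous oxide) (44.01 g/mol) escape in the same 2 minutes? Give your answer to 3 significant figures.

1.94 L

Since effusion rate ∝ 1/√M, rate_N₂O/rate_F₂ = √(M_F₂/M_N₂O) = √(38.00/44.01) = √0.8634 = 0.9292.
So the volume for N₂O is 2.09 × 0.9292 = 1.94 L.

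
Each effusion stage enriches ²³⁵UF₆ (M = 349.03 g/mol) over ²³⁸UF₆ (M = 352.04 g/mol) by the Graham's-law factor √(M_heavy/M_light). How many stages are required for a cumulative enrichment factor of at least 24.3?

Single-stage factor α = √(352.04/349.03), so ln α = ½ ln(1.00862) = 0.004293.
Need α^N ≥ 24.3 ⇒ N ≥ ln(24.3) / ln α = 3.190 / 0.004293 = 743.10.
Rounding up, N = 744 stages.

744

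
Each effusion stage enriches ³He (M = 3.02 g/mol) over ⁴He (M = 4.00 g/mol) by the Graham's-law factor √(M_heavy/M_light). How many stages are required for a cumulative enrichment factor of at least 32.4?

25

Single-stage factor α = √(4.00/3.02), so ln α = ½ ln(1.32450) = 0.1405.
Need α^N ≥ 32.4 ⇒ N ≥ ln(32.4) / ln α = 3.478 / 0.1405 = 24.75.
Minimum whole number of stages: N = 25.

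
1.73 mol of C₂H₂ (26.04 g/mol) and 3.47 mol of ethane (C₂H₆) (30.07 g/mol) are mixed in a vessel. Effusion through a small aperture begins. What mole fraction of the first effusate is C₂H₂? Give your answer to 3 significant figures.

Rate_i ∝ x_i/√M_i (Graham's law weighted by mole fraction), so the effusate composition follows n_i/√M_i.
x_C₂H₂(eff) = (n_C₂H₂/√M_C₂H₂) / (n_C₂H₂/√M_C₂H₂ + n_C₂H₆/√M_C₂H₆)
= (1.73/√26.04) / (1.73/√26.04 + 3.47/√30.07) = 0.3390/(0.3390 + 0.6328) = 0.349.

0.349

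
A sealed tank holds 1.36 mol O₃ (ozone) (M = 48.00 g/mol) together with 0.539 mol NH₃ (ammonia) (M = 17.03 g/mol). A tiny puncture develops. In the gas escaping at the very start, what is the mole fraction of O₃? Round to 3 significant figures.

Each component's effusion rate ∝ (its partial pressure)·(1/√M) ∝ n_i/√M_i.
x_O₃(eff) = (n_O₃/√M_O₃) / (n_O₃/√M_O₃ + n_NH₃/√M_NH₃)
= (1.36/√48.00) / (1.36/√48.00 + 0.539/√17.03) = 0.1963/(0.1963 + 0.1306) = 0.600.

0.600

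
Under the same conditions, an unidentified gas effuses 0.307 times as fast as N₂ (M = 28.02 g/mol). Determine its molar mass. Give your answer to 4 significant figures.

Graham's law gives rate_X/rate_N₂ = √(M_N₂/M_X).
0.307 = √(28.02/M_X)
M_X = 28.02 / 0.307² = 28.02 / 0.09425 = 297.3 g/mol

297.3 g/mol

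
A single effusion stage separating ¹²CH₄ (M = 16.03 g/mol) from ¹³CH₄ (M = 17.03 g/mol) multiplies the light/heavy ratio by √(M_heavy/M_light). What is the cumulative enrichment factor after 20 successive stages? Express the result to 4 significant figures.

1.832

The single-stage factor is √(M_heavy/M_light), so 20 stages give [√(17.03/16.03)]^20 = (17.03/16.03)^(20/2).
= 1.06238^10 = 1.832.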